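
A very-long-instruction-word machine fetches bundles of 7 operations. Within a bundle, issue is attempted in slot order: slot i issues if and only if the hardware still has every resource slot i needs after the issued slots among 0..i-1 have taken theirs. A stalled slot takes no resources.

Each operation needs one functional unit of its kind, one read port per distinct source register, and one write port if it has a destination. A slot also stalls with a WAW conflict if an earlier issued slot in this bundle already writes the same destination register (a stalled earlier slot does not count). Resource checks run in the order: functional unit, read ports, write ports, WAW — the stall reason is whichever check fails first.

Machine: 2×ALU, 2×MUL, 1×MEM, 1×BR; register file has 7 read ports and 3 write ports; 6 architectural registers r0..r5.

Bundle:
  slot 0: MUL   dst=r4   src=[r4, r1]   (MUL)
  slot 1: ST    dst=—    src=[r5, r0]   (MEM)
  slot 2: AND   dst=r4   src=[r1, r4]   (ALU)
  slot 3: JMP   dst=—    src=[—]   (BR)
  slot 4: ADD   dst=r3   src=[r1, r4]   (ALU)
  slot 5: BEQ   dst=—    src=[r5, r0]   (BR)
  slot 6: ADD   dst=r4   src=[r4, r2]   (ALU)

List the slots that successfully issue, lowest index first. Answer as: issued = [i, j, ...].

issued = [0, 1, 3, 4]

  0. MUL→r4 ⇒ go  {2A/1Mu/1Ld/1B | 5r 2w}
  1. MEM ⇒ go  {2A/1Mu/0Ld/1B | 3r 2w}
  2. ALU→r4 ⇒ no(WAW)  {2A/1Mu/0Ld/1B | 3r 2w}
  3. BR ⇒ go  {2A/1Mu/0Ld/0B | 3r 2w}
  4. ALU→r3 ⇒ go  {1A/1Mu/0Ld/0B | 1r 1w}
  5. BR ⇒ no(FU)  {1A/1Mu/0Ld/0B | 1r 1w}
  6. ALU→r4 ⇒ no(RD_PORT)  {1A/1Mu/0Ld/0B | 1r 1w}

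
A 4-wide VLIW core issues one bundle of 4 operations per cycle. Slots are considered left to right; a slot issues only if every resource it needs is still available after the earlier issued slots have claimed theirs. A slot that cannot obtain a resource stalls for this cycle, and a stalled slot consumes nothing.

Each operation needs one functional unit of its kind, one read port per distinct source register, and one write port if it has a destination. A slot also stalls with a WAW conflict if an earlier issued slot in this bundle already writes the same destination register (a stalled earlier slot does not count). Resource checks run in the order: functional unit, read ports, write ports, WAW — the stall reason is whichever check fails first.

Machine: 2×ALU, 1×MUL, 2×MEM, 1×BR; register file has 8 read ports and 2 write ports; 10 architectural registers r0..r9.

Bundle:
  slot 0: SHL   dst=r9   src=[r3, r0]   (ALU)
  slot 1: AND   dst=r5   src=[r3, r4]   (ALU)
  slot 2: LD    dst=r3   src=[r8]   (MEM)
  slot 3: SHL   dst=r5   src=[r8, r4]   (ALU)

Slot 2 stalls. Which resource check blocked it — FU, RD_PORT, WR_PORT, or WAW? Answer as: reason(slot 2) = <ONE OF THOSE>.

slot 0 (ALU): ISSUE — free A1,Mu1,Ld2,B1 rp6 wp1
slot 1 (ALU): ISSUE — free A0,Mu1,Ld2,B1 rp4 wp0
slot 2 (MEM): stall WR_PORT — free A0,Mu1,Ld2,B1 rp4 wp0
slot 3 (ALU): stall FU — free A0,Mu1,Ld2,B1 rp4 wp0

reason(slot 2) = WR_PORT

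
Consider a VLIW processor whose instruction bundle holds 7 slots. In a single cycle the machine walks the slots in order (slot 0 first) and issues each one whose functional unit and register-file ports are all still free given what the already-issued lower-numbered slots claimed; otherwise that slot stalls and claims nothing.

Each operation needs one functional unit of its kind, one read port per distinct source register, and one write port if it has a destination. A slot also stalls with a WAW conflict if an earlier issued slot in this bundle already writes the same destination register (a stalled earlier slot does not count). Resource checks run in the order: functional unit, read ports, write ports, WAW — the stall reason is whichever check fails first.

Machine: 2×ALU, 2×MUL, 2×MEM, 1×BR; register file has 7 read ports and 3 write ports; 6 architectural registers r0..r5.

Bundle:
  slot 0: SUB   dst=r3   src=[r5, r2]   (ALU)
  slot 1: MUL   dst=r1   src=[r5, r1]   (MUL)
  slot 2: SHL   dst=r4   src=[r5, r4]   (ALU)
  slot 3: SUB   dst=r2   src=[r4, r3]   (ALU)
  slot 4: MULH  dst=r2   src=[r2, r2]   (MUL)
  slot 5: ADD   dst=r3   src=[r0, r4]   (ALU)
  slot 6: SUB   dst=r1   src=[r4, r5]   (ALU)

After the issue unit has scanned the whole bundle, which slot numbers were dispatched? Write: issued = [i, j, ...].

[0] ALU needs rd=2 wr=1: ok; after: ALU=1 MUL=2 MEM=2 BR=1, R=5, W=2
[1] MUL needs rd=2 wr=1: ok; after: ALU=1 MUL=1 MEM=2 BR=1, R=3, W=1
[2] ALU needs rd=2 wr=1: ok; after: ALU=0 MUL=1 MEM=2 BR=1, R=1, W=0
[3] ALU needs rd=2 wr=1: FU; after: ALU=0 MUL=1 MEM=2 BR=1, R=1, W=0
[4] MUL needs rd=1 wr=1: WR_PORT; after: ALU=0 MUL=1 MEM=2 BR=1, R=1, W=0
[5] ALU needs rd=2 wr=1: FU; after: ALU=0 MUL=1 MEM=2 BR=1, R=1, W=0
[6] ALU needs rd=2 wr=1: FU; after: ALU=0 MUL=1 MEM=2 BR=1, R=1, W=0

issued = [0, 1, 2]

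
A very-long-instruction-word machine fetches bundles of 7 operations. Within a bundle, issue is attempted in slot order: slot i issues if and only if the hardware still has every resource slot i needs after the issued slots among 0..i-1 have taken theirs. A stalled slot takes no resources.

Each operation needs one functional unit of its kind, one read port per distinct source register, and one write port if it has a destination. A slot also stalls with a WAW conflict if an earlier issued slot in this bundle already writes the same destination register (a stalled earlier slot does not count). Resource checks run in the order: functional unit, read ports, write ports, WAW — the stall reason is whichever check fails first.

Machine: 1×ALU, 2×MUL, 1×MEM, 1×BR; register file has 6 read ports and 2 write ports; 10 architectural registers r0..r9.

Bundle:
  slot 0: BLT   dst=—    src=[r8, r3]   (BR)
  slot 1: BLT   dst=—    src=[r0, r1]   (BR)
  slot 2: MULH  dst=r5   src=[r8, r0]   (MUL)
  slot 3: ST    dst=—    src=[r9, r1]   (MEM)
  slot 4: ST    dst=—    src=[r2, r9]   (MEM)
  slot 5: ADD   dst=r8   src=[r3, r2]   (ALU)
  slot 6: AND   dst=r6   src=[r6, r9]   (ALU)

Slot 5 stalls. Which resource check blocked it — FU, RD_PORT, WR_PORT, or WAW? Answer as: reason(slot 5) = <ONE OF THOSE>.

reason(slot 5) = RD_PORT

  0. BR ⇒ go  {1A/2Mu/1Ld/0B | 4r 2w}
  1. BR ⇒ no(FU)  {1A/2Mu/1Ld/0B | 4r 2w}
  2. MUL→r5 ⇒ go  {1A/1Mu/1Ld/0B | 2r 1w}
  3. MEM ⇒ go  {1A/1Mu/0Ld/0B | 0r 1w}
  4. MEM ⇒ no(FU)  {1A/1Mu/0Ld/0B | 0r 1w}
  5. ALU→r8 ⇒ no(RD_PORT)  {1A/1Mu/0Ld/0B | 0r 1w}
  6. ALU→r6 ⇒ no(RD_PORT)  {1A/1Mu/0Ld/0B | 0r 1w}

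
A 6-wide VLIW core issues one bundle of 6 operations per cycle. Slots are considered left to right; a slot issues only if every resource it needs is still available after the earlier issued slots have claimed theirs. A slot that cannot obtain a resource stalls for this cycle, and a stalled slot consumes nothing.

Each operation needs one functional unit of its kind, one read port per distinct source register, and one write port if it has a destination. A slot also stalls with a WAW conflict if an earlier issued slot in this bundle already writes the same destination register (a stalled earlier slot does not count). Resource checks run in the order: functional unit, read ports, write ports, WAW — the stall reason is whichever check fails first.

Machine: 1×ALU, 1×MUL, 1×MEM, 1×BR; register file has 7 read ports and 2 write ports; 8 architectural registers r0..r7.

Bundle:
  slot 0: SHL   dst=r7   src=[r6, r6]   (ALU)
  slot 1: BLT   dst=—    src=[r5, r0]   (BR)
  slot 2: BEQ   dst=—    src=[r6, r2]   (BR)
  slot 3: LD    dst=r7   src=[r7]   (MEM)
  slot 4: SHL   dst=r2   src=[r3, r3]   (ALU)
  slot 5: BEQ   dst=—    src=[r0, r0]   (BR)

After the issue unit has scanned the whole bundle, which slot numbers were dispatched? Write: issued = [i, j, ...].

#0 ALU src=r6,r6 dispatched  <A:0 Mu:1 Ld:1 B:1 rd:6 wr:1>
#1 BR src=r5,r0 dispatched  <A:0 Mu:1 Ld:1 B:0 rd:4 wr:1>
#2 BR src=r6,r2 held:FU  <A:0 Mu:1 Ld:1 B:0 rd:4 wr:1>
#3 MEM src=r7 held:WAW  <A:0 Mu:1 Ld:1 B:0 rd:4 wr:1>
#4 ALU src=r3,r3 held:FU  <A:0 Mu:1 Ld:1 B:0 rd:4 wr:1>
#5 BR src=r0,r0 held:FU  <A:0 Mu:1 Ld:1 B:0 rd:4 wr:1>

issued = [0, 1]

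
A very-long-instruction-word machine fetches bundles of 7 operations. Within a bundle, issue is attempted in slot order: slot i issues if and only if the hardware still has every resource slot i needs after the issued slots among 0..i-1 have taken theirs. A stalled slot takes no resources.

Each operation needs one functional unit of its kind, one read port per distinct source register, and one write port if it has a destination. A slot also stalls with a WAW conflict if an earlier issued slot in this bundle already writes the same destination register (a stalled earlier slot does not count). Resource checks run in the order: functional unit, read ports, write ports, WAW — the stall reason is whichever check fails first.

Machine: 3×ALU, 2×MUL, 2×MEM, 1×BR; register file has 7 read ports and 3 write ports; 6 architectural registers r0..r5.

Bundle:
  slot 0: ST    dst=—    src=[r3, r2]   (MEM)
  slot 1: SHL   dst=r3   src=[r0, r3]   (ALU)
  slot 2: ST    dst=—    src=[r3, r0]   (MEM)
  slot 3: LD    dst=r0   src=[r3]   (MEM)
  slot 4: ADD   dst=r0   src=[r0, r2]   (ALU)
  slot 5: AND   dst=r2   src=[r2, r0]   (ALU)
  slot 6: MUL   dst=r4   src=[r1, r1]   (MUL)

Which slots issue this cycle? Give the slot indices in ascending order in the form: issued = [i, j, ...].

  0. MEM ⇒ go  {3A/2Mu/1Ld/1B | 5r 3w}
  1. ALU→r3 ⇒ go  {2A/2Mu/1Ld/1B | 3r 2w}
  2. MEM ⇒ go  {2A/2Mu/0Ld/1B | 1r 2w}
  3. MEM→r0 ⇒ no(FU)  {2A/2Mu/0Ld/1B | 1r 2w}
  4. ALU→r0 ⇒ no(RD_PORT)  {2A/2Mu/0Ld/1B | 1r 2w}
  5. ALU→r2 ⇒ no(RD_PORT)  {2A/2Mu/0Ld/1B | 1r 2w}
  6. MUL→r4 ⇒ go  {2A/1Mu/0Ld/1B | 0r 1w}

issued = [0, 1, 2, 6]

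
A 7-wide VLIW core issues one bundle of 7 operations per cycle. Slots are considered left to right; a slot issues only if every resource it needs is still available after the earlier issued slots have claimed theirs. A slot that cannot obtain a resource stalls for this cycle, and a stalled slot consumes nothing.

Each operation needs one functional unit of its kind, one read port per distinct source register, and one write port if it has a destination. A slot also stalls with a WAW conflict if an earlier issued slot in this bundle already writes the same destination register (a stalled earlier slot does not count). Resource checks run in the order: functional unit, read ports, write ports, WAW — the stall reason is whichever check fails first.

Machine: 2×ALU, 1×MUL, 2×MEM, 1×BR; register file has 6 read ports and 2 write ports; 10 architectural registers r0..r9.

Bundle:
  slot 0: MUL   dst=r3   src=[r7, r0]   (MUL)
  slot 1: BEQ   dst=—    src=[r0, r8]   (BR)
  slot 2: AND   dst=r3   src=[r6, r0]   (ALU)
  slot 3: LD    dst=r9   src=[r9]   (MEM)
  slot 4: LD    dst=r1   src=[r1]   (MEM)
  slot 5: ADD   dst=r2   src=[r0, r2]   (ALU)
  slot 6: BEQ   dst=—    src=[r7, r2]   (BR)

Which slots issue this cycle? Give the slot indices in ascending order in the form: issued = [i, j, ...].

[0] MUL needs rd=2 wr=1: ok; after: ALU=2 MUL=0 MEM=2 BR=1, R=4, W=1
[1] BR needs rd=2 wr=0: ok; after: ALU=2 MUL=0 MEM=2 BR=0, R=2, W=1
[2] ALU needs rd=2 wr=1: WAW; after: ALU=2 MUL=0 MEM=2 BR=0, R=2, W=1
[3] MEM needs rd=1 wr=1: ok; after: ALU=2 MUL=0 MEM=1 BR=0, R=1, W=0
[4] MEM needs rd=1 wr=1: WR_PORT; after: ALU=2 MUL=0 MEM=1 BR=0, R=1, W=0
[5] ALU needs rd=2 wr=1: RD_PORT; after: ALU=2 MUL=0 MEM=1 BR=0, R=1, W=0
[6] BR needs rd=2 wr=0: FU; after: ALU=2 MUL=0 MEM=1 BR=0, R=1, W=0

issued = [0, 1, 3]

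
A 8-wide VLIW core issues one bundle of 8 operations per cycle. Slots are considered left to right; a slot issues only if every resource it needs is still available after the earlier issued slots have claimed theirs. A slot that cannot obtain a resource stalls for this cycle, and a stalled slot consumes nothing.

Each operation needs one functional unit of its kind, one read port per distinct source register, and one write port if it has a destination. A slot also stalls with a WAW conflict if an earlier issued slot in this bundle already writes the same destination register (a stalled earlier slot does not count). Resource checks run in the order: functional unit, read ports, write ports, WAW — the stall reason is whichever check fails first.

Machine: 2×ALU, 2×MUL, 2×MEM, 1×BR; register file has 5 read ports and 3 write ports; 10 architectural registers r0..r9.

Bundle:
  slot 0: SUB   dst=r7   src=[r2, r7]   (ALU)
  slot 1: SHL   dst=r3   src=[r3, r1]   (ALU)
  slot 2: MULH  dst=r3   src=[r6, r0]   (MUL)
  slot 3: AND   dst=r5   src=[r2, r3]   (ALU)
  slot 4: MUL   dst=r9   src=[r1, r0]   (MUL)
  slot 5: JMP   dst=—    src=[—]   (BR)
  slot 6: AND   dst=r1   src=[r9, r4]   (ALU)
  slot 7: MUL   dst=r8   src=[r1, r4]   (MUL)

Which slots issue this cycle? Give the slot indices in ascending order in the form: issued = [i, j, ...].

issued = [0, 1, 5]

[0] ALU needs rd=2 wr=1: ok; after: ALU=1 MUL=2 MEM=2 BR=1, R=3, W=2
[1] ALU needs rd=2 wr=1: ok; after: ALU=0 MUL=2 MEM=2 BR=1, R=1, W=1
[2] MUL needs rd=2 wr=1: RD_PORT; after: ALU=0 MUL=2 MEM=2 BR=1, R=1, W=1
[3] ALU needs rd=2 wr=1: FU; after: ALU=0 MUL=2 MEM=2 BR=1, R=1, W=1
[4] MUL needs rd=2 wr=1: RD_PORT; after: ALU=0 MUL=2 MEM=2 BR=1, R=1, W=1
[5] BR needs rd=0 wr=0: ok; after: ALU=0 MUL=2 MEM=2 BR=0, R=1, W=1
[6] ALU needs rd=2 wr=1: FU; after: ALU=0 MUL=2 MEM=2 BR=0, R=1, W=1
[7] MUL needs rd=2 wr=1: RD_PORT; after: ALU=0 MUL=2 MEM=2 BR=0, R=1, W=1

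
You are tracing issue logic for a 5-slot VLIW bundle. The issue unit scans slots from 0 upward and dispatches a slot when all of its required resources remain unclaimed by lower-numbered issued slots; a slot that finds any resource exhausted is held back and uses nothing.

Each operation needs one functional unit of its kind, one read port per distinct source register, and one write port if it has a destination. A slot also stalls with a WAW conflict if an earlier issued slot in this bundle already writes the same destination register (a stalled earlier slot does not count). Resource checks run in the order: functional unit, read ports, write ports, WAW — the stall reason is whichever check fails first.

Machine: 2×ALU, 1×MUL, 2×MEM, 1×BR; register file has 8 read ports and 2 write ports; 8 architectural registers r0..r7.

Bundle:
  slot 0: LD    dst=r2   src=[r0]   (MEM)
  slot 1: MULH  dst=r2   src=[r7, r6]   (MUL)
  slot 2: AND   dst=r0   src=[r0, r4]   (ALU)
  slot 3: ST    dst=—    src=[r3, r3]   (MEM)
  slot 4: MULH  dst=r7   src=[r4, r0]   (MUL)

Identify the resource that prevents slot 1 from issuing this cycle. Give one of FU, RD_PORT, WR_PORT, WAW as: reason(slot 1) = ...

#0 MEM src=r0 dispatched  <A:2 Mu:1 Ld:1 B:1 rd:7 wr:1>
#1 MUL src=r7,r6 held:WAW  <A:2 Mu:1 Ld:1 B:1 rd:7 wr:1>
#2 ALU src=r0,r4 dispatched  <A:1 Mu:1 Ld:1 B:1 rd:5 wr:0>
#3 MEM src=r3,r3 dispatched  <A:1 Mu:1 Ld:0 B:1 rd:4 wr:0>
#4 MUL src=r4,r0 held:WR_PORT  <A:1 Mu:1 Ld:0 B:1 rd:4 wr:0>

reason(slot 1) = WAW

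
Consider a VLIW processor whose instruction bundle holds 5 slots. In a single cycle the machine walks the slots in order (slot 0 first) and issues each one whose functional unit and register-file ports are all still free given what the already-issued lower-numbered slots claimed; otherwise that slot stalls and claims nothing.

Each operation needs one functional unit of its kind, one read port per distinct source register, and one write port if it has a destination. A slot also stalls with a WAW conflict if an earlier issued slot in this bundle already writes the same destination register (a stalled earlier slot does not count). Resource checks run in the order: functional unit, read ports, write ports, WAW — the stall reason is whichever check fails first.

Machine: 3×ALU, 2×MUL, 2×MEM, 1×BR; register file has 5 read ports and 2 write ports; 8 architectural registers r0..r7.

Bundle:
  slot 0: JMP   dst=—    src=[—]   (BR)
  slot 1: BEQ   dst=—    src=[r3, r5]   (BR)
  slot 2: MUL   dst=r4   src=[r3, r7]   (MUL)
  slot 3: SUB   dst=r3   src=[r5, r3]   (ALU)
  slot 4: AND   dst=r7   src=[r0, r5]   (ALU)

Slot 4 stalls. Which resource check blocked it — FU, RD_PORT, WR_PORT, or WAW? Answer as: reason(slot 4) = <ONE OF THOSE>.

reason(slot 4) = RD_PORT

[0] BR needs rd=0 wr=0: ok; after: ALU=3 MUL=2 MEM=2 BR=0, R=5, W=2
[1] BR needs rd=2 wr=0: FU; after: ALU=3 MUL=2 MEM=2 BR=0, R=5, W=2
[2] MUL needs rd=2 wr=1: ok; after: ALU=3 MUL=1 MEM=2 BR=0, R=3, W=1
[3] ALU needs rd=2 wr=1: ok; after: ALU=2 MUL=1 MEM=2 BR=0, R=1, W=0
[4] ALU needs rd=2 wr=1: RD_PORT; after: ALU=2 MUL=1 MEM=2 BR=0, R=1, W=0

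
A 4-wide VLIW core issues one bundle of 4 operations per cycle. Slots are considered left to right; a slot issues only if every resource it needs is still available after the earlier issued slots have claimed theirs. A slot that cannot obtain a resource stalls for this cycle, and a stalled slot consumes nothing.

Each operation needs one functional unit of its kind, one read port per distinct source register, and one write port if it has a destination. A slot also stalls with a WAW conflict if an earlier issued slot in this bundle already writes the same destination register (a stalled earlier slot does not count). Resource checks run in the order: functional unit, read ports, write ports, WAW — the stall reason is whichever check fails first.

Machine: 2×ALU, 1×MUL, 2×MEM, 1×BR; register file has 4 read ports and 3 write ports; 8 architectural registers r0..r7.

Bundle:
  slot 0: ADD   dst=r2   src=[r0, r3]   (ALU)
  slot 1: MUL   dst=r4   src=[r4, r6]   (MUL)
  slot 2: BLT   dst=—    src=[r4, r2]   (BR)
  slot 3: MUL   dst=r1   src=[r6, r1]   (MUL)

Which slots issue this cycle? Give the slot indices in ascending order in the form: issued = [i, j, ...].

slot 0 (ALU): ISSUE — free A1,Mu1,Ld2,B1 rp2 wp2
slot 1 (MUL): ISSUE — free A1,Mu0,Ld2,B1 rp0 wp1
slot 2 (BR): stall RD_PORT — free A1,Mu0,Ld2,B1 rp0 wp1
slot 3 (MUL): stall FU — free A1,Mu0,Ld2,B1 rp0 wp1

issued = [0, 1]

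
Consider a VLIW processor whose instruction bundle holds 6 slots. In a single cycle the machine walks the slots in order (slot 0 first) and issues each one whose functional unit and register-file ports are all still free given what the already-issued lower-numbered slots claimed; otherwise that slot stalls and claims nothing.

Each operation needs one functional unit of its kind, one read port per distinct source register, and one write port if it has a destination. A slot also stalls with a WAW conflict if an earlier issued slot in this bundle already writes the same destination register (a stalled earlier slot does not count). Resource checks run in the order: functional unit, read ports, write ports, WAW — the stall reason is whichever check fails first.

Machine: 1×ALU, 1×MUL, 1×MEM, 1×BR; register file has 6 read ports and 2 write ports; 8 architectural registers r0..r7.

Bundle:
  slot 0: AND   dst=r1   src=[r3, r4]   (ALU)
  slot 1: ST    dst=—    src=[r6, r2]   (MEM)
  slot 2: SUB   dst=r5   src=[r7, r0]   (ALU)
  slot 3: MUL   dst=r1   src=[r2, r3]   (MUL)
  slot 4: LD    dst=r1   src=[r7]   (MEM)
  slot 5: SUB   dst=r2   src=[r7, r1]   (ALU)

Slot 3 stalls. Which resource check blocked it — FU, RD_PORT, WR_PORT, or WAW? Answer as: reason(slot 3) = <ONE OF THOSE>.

reason(slot 3) = WAW

(0) want 1×ALU +2rd +1wr — yes → AL0|MU1|ME1|BR1|rd4|wr1
(1) want 1×MEM +2rd +0wr — yes → AL0|MU1|ME0|BR1|rd2|wr1
(2) want 1×ALU +2rd +1wr — FU → AL0|MU1|ME0|BR1|rd2|wr1
(3) want 1×MUL +2rd +1wr — WAW → AL0|MU1|ME0|BR1|rd2|wr1
(4) want 1×MEM +1rd +1wr — FU → AL0|MU1|ME0|BR1|rd2|wr1
(5) want 1×ALU +2rd +1wr — FU → AL0|MU1|ME0|BR1|rd2|wr1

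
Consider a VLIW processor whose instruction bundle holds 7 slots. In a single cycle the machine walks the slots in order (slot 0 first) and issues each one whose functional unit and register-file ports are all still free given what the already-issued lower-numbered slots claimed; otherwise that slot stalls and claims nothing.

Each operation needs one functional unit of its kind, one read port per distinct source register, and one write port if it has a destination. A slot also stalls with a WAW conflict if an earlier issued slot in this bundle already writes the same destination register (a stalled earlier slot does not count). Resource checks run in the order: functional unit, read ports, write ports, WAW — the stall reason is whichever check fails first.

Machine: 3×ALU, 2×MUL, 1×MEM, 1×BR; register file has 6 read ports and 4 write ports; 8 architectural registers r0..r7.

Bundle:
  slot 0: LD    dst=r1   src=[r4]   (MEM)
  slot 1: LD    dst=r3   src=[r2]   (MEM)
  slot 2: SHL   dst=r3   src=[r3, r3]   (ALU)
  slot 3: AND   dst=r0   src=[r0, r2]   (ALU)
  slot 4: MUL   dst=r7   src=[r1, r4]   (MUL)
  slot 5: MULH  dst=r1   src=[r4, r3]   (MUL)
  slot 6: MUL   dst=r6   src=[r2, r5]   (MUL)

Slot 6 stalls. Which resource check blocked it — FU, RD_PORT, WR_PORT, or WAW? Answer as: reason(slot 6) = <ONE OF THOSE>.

reason(slot 6) = RD_PORT

[0] MEM needs rd=1 wr=1: ok; after: ALU=3 MUL=2 MEM=0 BR=1, R=5, W=3
[1] MEM needs rd=1 wr=1: FU; after: ALU=3 MUL=2 MEM=0 BR=1, R=5, W=3
[2] ALU needs rd=1 wr=1: ok; after: ALU=2 MUL=2 MEM=0 BR=1, R=4, W=2
[3] ALU needs rd=2 wr=1: ok; after: ALU=1 MUL=2 MEM=0 BR=1, R=2, W=1
[4] MUL needs rd=2 wr=1: ok; after: ALU=1 MUL=1 MEM=0 BR=1, R=0, W=0
[5] MUL needs rd=2 wr=1: RD_PORT; after: ALU=1 MUL=1 MEM=0 BR=1, R=0, W=0
[6] MUL needs rd=2 wr=1: RD_PORT; after: ALU=1 MUL=1 MEM=0 BR=1, R=0, W=0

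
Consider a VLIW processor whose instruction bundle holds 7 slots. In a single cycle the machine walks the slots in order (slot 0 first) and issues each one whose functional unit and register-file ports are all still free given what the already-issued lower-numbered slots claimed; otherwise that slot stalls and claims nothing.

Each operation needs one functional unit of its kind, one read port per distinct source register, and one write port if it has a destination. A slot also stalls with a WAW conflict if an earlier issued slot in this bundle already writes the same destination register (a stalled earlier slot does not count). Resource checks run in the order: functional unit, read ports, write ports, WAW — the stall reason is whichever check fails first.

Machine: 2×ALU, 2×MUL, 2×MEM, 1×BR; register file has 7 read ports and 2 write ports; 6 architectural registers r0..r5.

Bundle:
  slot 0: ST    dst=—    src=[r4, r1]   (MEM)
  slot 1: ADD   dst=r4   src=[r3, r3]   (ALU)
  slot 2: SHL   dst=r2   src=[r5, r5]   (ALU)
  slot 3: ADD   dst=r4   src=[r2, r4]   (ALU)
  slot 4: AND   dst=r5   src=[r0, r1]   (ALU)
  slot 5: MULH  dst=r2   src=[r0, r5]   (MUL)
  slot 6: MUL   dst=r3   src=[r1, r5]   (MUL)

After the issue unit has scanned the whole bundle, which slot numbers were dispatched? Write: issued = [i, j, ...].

[0] MEM needs rd=2 wr=0: ok; after: ALU=2 MUL=2 MEM=1 BR=1, R=5, W=2
[1] ALU needs rd=1 wr=1: ok; after: ALU=1 MUL=2 MEM=1 BR=1, R=4, W=1
[2] ALU needs rd=1 wr=1: ok; after: ALU=0 MUL=2 MEM=1 BR=1, R=3, W=0
[3] ALU needs rd=2 wr=1: FU; after: ALU=0 MUL=2 MEM=1 BR=1, R=3, W=0
[4] ALU needs rd=2 wr=1: FU; after: ALU=0 MUL=2 MEM=1 BR=1, R=3, W=0
[5] MUL needs rd=2 wr=1: WR_PORT; after: ALU=0 MUL=2 MEM=1 BR=1, R=3, W=0
[6] MUL needs rd=2 wr=1: WR_PORT; after: ALU=0 MUL=2 MEM=1 BR=1, R=3, W=0

issued = [0, 1, 2]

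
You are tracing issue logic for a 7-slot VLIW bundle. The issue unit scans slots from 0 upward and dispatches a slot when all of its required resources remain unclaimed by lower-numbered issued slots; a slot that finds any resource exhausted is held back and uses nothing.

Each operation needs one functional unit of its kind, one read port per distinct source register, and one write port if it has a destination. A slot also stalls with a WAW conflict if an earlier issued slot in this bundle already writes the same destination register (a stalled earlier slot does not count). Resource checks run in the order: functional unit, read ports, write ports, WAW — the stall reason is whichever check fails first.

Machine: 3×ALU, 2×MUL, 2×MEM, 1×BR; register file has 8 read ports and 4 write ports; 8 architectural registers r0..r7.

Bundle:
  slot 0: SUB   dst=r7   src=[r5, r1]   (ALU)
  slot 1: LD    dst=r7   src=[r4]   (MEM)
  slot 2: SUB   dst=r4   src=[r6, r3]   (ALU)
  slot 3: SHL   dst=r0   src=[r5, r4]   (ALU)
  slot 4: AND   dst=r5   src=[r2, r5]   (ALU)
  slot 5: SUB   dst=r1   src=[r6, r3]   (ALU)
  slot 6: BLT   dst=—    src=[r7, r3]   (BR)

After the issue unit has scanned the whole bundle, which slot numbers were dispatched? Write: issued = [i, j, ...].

issued = [0, 2, 3, 6]

#0 ALU src=r5,r1 dispatched  <A:2 Mu:2 Ld:2 B:1 rd:6 wr:3>
#1 MEM src=r4 held:WAW  <A:2 Mu:2 Ld:2 B:1 rd:6 wr:3>
#2 ALU src=r6,r3 dispatched  <A:1 Mu:2 Ld:2 B:1 rd:4 wr:2>
#3 ALU src=r5,r4 dispatched  <A:0 Mu:2 Ld:2 B:1 rd:2 wr:1>
#4 ALU src=r2,r5 held:FU  <A:0 Mu:2 Ld:2 B:1 rd:2 wr:1>
#5 ALU src=r6,r3 held:FU  <A:0 Mu:2 Ld:2 B:1 rd:2 wr:1>
#6 BR src=r7,r3 dispatched  <A:0 Mu:2 Ld:2 B:0 rd:0 wr:1>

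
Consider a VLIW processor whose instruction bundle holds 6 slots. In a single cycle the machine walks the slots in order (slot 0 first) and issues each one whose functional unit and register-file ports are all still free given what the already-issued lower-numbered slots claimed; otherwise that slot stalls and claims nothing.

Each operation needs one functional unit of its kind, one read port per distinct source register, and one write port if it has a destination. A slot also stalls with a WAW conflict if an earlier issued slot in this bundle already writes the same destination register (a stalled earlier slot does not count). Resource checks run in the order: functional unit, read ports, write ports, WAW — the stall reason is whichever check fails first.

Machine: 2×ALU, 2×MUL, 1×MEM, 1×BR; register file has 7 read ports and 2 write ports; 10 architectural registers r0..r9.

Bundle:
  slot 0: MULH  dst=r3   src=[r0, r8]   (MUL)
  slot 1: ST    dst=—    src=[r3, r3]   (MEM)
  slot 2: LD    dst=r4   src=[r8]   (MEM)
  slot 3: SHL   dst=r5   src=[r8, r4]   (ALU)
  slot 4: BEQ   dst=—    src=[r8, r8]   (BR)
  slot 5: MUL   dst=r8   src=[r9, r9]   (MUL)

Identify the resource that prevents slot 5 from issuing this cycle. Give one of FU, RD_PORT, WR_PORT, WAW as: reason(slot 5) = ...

reason(slot 5) = WR_PORT

  0. MUL→r3 ⇒ go  {2A/1Mu/1Ld/1B | 5r 1w}
  1. MEM ⇒ go  {2A/1Mu/0Ld/1B | 4r 1w}
  2. MEM→r4 ⇒ no(FU)  {2A/1Mu/0Ld/1B | 4r 1w}
  3. ALU→r5 ⇒ go  {1A/1Mu/0Ld/1B | 2r 0w}
  4. BR ⇒ go  {1A/1Mu/0Ld/0B | 1r 0w}
  5. MUL→r8 ⇒ no(WR_PORT)  {1A/1Mu/0Ld/0B | 1r 0w}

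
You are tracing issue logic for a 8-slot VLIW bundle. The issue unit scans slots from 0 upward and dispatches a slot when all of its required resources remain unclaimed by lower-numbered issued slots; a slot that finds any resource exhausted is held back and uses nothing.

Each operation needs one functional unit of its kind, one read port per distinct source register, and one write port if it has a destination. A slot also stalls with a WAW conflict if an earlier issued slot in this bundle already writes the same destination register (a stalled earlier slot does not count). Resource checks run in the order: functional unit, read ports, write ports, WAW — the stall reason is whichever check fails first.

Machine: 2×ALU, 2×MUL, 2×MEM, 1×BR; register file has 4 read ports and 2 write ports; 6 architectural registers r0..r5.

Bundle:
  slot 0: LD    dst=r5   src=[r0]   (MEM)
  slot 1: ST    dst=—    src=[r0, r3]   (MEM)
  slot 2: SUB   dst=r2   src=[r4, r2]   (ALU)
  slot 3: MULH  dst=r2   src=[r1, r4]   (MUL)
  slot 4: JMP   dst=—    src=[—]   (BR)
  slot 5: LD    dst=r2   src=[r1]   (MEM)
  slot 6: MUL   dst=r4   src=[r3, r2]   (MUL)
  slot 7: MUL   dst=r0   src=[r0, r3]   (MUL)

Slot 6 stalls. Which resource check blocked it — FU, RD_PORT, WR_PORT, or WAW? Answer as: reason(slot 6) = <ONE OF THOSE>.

reason(slot 6) = RD_PORT

(0) want 1×MEM +1rd +1wr — yes → AL2|MU2|ME1|BR1|rd3|wr1
(1) want 1×MEM +2rd +0wr — yes → AL2|MU2|ME0|BR1|rd1|wr1
(2) want 1×ALU +2rd +1wr — RD_PORT → AL2|MU2|ME0|BR1|rd1|wr1
(3) want 1×MUL +2rd +1wr — RD_PORT → AL2|MU2|ME0|BR1|rd1|wr1
(4) want 1×BR +0rd +0wr — yes → AL2|MU2|ME0|BR0|rd1|wr1
(5) want 1×MEM +1rd +1wr — FU → AL2|MU2|ME0|BR0|rd1|wr1
(6) want 1×MUL +2rd +1wr — RD_PORT → AL2|MU2|ME0|BR0|rd1|wr1
(7) want 1×MUL +2rd +1wr — RD_PORT → AL2|MU2|ME0|BR0|rd1|wr1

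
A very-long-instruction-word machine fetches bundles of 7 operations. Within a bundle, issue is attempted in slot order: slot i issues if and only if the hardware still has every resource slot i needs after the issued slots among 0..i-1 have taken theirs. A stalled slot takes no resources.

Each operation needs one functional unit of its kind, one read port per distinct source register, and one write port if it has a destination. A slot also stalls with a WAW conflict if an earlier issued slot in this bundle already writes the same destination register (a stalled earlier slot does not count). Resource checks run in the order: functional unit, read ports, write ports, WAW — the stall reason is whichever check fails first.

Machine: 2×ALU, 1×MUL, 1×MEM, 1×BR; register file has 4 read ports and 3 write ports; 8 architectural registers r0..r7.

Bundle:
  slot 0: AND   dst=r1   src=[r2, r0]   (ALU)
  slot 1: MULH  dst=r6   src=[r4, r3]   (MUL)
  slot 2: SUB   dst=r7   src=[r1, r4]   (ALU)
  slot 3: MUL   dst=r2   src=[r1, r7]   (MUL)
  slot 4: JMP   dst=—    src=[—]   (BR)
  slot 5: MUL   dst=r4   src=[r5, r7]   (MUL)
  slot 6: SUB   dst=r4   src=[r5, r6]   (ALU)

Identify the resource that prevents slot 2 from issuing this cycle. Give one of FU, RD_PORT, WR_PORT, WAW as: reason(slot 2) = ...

reason(slot 2) = RD_PORT

  0. ALU→r1 ⇒ go  {1A/1Mu/1Ld/1B | 2r 2w}
  1. MUL→r6 ⇒ go  {1A/0Mu/1Ld/1B | 0r 1w}
  2. ALU→r7 ⇒ no(RD_PORT)  {1A/0Mu/1Ld/1B | 0r 1w}
  3. MUL→r2 ⇒ no(FU)  {1A/0Mu/1Ld/1B | 0r 1w}
  4. BR ⇒ go  {1A/0Mu/1Ld/0B | 0r 1w}
  5. MUL→r4 ⇒ no(FU)  {1A/0Mu/1Ld/0B | 0r 1w}
  6. ALU→r4 ⇒ no(RD_PORT)  {1A/0Mu/1Ld/0B | 0r 1w}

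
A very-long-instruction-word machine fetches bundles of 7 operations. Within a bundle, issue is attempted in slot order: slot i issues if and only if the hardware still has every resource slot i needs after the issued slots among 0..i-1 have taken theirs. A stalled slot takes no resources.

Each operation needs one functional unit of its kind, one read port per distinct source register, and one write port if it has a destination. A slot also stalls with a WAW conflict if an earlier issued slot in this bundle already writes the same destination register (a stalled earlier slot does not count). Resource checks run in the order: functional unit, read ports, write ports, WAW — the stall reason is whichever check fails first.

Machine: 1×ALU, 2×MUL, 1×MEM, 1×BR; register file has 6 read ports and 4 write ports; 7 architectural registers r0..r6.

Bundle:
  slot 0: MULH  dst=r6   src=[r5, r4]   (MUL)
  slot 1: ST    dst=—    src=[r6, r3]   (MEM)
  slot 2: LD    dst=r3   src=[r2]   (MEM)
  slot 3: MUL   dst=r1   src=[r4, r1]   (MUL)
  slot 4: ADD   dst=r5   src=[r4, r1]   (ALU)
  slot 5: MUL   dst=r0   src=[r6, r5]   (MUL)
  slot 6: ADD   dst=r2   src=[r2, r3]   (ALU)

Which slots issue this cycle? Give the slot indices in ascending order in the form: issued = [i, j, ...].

  0. MUL→r6 ⇒ go  {1A/1Mu/1Ld/1B | 4r 3w}
  1. MEM ⇒ go  {1A/1Mu/0Ld/1B | 2r 3w}
  2. MEM→r3 ⇒ no(FU)  {1A/1Mu/0Ld/1B | 2r 3w}
  3. MUL→r1 ⇒ go  {1A/0Mu/0Ld/1B | 0r 2w}
  4. ALU→r5 ⇒ no(RD_PORT)  {1A/0Mu/0Ld/1B | 0r 2w}
  5. MUL→r0 ⇒ no(FU)  {1A/0Mu/0Ld/1B | 0r 2w}
  6. ALU→r2 ⇒ no(RD_PORT)  {1A/0Mu/0Ld/1B | 0r 2w}

issued = [0, 1, 3]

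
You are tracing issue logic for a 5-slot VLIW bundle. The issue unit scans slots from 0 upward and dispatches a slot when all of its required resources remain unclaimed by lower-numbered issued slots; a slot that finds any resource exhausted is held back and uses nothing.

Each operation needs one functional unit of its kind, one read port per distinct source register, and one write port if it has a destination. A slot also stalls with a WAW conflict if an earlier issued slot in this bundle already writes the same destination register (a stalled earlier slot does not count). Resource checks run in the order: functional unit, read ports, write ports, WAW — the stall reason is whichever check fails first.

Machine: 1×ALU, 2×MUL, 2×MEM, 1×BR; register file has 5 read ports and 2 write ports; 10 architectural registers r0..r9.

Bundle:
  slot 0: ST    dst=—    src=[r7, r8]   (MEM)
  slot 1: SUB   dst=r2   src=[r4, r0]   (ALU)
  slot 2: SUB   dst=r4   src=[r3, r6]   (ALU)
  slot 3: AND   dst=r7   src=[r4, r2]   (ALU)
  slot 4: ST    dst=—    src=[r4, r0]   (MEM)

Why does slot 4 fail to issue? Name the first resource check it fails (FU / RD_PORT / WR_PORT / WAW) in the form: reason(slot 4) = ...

[0] MEM needs rd=2 wr=0: ok; after: ALU=1 MUL=2 MEM=1 BR=1, R=3, W=2
[1] ALU needs rd=2 wr=1: ok; after: ALU=0 MUL=2 MEM=1 BR=1, R=1, W=1
[2] ALU needs rd=2 wr=1: FU; after: ALU=0 MUL=2 MEM=1 BR=1, R=1, W=1
[3] ALU needs rd=2 wr=1: FU; after: ALU=0 MUL=2 MEM=1 BR=1, R=1, W=1
[4] MEM needs rd=2 wr=0: RD_PORT; after: ALU=0 MUL=2 MEM=1 BR=1, R=1, W=1

reason(slot 4) = RD_PORT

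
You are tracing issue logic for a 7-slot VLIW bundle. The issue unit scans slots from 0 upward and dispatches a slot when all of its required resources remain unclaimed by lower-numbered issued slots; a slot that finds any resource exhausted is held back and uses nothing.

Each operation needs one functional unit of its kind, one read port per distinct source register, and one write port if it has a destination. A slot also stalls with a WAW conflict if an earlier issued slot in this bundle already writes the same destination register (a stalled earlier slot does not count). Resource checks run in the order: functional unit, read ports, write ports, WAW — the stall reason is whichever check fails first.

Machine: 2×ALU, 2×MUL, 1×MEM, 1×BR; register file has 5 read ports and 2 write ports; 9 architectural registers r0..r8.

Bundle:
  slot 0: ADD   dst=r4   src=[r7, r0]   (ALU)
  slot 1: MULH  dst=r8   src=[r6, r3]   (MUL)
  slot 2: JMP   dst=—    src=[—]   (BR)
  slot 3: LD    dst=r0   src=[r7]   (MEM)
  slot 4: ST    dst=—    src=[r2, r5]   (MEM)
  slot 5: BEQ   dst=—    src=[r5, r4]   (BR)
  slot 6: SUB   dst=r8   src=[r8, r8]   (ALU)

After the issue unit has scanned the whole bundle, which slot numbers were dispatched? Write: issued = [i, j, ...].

issued = [0, 1, 2]

#0 ALU src=r7,r0 dispatched  <A:1 Mu:2 Ld:1 B:1 rd:3 wr:1>
#1 MUL src=r6,r3 dispatched  <A:1 Mu:1 Ld:1 B:1 rd:1 wr:0>
#2 BR src=- dispatched  <A:1 Mu:1 Ld:1 B:0 rd:1 wr:0>
#3 MEM src=r7 held:WR_PORT  <A:1 Mu:1 Ld:1 B:0 rd:1 wr:0>
#4 MEM src=r2,r5 held:RD_PORT  <A:1 Mu:1 Ld:1 B:0 rd:1 wr:0>
#5 BR src=r5,r4 held:FU  <A:1 Mu:1 Ld:1 B:0 rd:1 wr:0>
#6 ALU src=r8,r8 held:WR_PORT  <A:1 Mu:1 Ld:1 B:0 rd:1 wr:0>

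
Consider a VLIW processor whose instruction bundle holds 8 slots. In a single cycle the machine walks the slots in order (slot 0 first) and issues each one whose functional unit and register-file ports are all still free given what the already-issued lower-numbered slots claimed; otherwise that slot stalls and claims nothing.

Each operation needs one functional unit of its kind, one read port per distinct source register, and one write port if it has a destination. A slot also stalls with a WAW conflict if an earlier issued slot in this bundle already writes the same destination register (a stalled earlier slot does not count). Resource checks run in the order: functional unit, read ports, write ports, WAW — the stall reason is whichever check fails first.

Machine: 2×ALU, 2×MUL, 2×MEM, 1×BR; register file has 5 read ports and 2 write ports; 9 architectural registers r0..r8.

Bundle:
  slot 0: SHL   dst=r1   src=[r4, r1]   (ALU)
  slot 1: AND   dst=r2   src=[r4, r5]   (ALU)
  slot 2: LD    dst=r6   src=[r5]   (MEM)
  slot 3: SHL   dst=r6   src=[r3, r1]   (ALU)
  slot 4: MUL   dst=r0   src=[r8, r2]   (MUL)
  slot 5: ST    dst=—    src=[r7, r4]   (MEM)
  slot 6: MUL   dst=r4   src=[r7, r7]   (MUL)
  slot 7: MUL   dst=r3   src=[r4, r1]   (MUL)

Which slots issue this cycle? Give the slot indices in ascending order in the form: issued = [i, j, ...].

  0. ALU→r1 ⇒ go  {1A/2Mu/2Ld/1B | 3r 1w}
  1. ALU→r2 ⇒ go  {0A/2Mu/2Ld/1B | 1r 0w}
  2. MEM→r6 ⇒ no(WR_PORT)  {0A/2Mu/2Ld/1B | 1r 0w}
  3. ALU→r6 ⇒ no(FU)  {0A/2Mu/2Ld/1B | 1r 0w}
  4. MUL→r0 ⇒ no(RD_PORT)  {0A/2Mu/2Ld/1B | 1r 0w}
  5. MEM ⇒ no(RD_PORT)  {0A/2Mu/2Ld/1B | 1r 0w}
  6. MUL→r4 ⇒ no(WR_PORT)  {0A/2Mu/2Ld/1B | 1r 0w}
  7. MUL→r3 ⇒ no(RD_PORT)  {0A/2Mu/2Ld/1B | 1r 0w}

issued = [0, 1]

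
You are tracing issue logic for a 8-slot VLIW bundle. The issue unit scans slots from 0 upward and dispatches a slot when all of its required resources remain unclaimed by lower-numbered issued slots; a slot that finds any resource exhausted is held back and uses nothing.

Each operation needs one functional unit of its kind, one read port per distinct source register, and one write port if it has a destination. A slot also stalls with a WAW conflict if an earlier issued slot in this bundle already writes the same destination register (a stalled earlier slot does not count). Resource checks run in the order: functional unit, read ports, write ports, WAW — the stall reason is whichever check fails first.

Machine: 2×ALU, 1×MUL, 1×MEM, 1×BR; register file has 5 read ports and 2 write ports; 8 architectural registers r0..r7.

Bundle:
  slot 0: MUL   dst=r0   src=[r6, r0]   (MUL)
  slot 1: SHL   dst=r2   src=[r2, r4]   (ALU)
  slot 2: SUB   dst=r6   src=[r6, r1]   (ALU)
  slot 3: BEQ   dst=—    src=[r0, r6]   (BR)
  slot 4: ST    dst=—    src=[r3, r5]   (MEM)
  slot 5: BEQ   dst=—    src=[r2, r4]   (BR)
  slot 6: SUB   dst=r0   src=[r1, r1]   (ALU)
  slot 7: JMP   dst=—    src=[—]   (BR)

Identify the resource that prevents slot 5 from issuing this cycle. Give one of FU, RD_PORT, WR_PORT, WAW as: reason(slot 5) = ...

#0 MUL src=r6,r0 dispatched  <A:2 Mu:0 Ld:1 B:1 rd:3 wr:1>
#1 ALU src=r2,r4 dispatched  <A:1 Mu:0 Ld:1 B:1 rd:1 wr:0>
#2 ALU src=r6,r1 held:RD_PORT  <A:1 Mu:0 Ld:1 B:1 rd:1 wr:0>
#3 BR src=r0,r6 held:RD_PORT  <A:1 Mu:0 Ld:1 B:1 rd:1 wr:0>
#4 MEM src=r3,r5 held:RD_PORT  <A:1 Mu:0 Ld:1 B:1 rd:1 wr:0>
#5 BR src=r2,r4 held:RD_PORT  <A:1 Mu:0 Ld:1 B:1 rd:1 wr:0>
#6 ALU src=r1,r1 held:WR_PORT  <A:1 Mu:0 Ld:1 B:1 rd:1 wr:0>
#7 BR src=- dispatched  <A:1 Mu:0 Ld:1 B:0 rd:1 wr:0>

reason(slot 5) = RD_PORT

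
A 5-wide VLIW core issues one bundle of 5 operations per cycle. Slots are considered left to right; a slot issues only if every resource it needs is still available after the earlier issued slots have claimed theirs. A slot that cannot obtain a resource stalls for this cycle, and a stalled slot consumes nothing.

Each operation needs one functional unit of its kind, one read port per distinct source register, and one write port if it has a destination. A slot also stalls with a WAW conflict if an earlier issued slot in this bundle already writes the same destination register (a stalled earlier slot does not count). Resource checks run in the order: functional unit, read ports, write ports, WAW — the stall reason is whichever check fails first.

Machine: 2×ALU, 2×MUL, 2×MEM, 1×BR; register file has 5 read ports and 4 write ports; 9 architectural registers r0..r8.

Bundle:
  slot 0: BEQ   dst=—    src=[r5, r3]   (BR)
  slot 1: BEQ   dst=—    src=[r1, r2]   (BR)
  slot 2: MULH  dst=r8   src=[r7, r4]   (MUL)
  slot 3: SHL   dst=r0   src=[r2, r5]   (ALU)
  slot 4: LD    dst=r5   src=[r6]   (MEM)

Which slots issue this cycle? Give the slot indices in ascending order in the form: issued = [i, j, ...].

issued = [0, 2, 4]

  0. BR ⇒ go  {2A/2Mu/2Ld/0B | 3r 4w}
  1. BR ⇒ no(FU)  {2A/2Mu/2Ld/0B | 3r 4w}
  2. MUL→r8 ⇒ go  {2A/1Mu/2Ld/0B | 1r 3w}
  3. ALU→r0 ⇒ no(RD_PORT)  {2A/1Mu/2Ld/0B | 1r 3w}
  4. MEM→r5 ⇒ go  {2A/1Mu/1Ld/0B | 0r 2w}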